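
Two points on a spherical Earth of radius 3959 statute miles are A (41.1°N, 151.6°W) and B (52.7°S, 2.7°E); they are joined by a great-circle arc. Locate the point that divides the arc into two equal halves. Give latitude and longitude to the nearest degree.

≈ (22°S, 100°W)

Convert each endpoint to a unit vector on the sphere (x = cos φ cos λ, y = cos φ sin λ, z = sin φ).
The central angle between the endpoints is δ = arccos(p₁·p₂) ≈ 2.777 rad (159.1°).
Interpolate at f = 1/2 with slerp weights a = sin((1−f)δ)/sin δ ≈ 2.761, b = sin(fδ)/sin δ ≈ 2.761.
p = a·p₁ + b·p₂ ≈ (-0.159, -0.911, -0.381); φ = arcsin(p_z) ≈ -22.41°, λ = atan2(p_y, p_x) ≈ -99.90°.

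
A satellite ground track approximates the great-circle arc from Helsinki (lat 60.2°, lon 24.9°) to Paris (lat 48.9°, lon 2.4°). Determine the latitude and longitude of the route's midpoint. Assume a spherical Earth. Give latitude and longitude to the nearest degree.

≈ lat 55°, lon 12°

From cos δ = sin φ₁ sin φ₂ + cos φ₁ cos φ₂ cos Δλ, the central angle is δ ≈ 0.299 rad (17.1°).
Interpolate at f = 1/2 with slerp weights a = sin((1−f)δ)/sin δ ≈ 0.506, b = sin(fδ)/sin δ ≈ 0.506.
p = a·p₁ + b·p₂ ≈ (0.560, 0.120, 0.820); φ = arcsin(p_z) ≈ 55.06°, λ = atan2(p_y, p_x) ≈ 12.07°.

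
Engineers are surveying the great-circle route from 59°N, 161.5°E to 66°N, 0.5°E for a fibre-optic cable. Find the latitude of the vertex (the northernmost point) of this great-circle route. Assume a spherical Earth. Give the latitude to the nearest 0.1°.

≈ 85.2°N

The great circle lies in the plane with unit normal n̂ = (p₁ × p₂)/|p₁ × p₂|.
Here n̂_z ≈ -0.084; the vertex latitude is φ_max = arccos|n̂_z| ≈ 85.2°.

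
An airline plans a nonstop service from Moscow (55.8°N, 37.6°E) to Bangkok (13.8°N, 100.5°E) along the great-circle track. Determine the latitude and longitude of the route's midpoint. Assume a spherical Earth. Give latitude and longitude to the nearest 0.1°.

≈ 38.8°N, 78.3°E

The haversine formula gives a central angle δ ≈ 1.109 rad (63.5°) between the endpoints.
Interpolate at f = 1/2 with slerp weights a = sin((1−f)δ)/sin δ ≈ 0.588, b = sin(fδ)/sin δ ≈ 0.588.
p = a·p₁ + b·p₂ ≈ (0.158, 0.763, 0.627); φ = arcsin(p_z) ≈ 38.80°, λ = atan2(p_y, p_x) ≈ 78.32°.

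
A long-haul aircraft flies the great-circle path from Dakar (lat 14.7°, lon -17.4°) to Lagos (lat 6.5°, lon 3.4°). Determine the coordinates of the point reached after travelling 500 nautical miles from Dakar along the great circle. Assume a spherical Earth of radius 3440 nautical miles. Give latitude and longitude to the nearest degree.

Convert each endpoint to a unit vector on the sphere (x = cos φ cos λ, y = cos φ sin λ, z = sin φ).
The central angle between the endpoints is δ = arccos(p₁·p₂) ≈ 0.384 rad (22.0°). The total great-circle distance is δ·R ≈ 0.384 × 3440 ≈ 1321 nmi, so the target fraction is f = 500/1321 ≈ 0.378.
Interpolate at f ≈ 0.378 with slerp weights a = sin((1−f)δ)/sin δ ≈ 0.631, b = sin(fδ)/sin δ ≈ 0.387.
p = a·p₁ + b·p₂ ≈ (0.966, -0.160, 0.204); φ = arcsin(p_z) ≈ 11.77°, λ = atan2(p_y, p_x) ≈ -9.39°.

≈ lat 12°, lon -9°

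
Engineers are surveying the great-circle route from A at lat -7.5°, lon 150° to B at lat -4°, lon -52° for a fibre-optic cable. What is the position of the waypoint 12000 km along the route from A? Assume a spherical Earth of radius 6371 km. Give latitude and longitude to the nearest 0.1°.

From cos δ = sin φ₁ sin φ₂ + cos φ₁ cos φ₂ cos Δλ, the central angle is δ ≈ 2.709 rad (155.2°). The total great-circle distance is δ·R ≈ 2.709 × 6371 ≈ 17259 km, so the target fraction is f = 12000/17259 ≈ 0.695.
Interpolate at f ≈ 0.695 with slerp weights a = sin((1−f)δ)/sin δ ≈ 1.753, b = sin(fδ)/sin δ ≈ 2.270.
p = a·p₁ + b·p₂ ≈ (-0.111, -0.915, -0.387); φ = arcsin(p_z) ≈ -22.78°, λ = atan2(p_y, p_x) ≈ -96.93°.

≈ lat -22.8°, lon -96.9°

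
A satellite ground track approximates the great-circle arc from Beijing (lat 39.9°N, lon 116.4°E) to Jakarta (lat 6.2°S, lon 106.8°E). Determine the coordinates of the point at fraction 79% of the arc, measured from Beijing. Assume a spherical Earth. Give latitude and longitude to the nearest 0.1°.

≈ lat 3.5°N, lon 108.5°E

Convert each endpoint to a unit vector on the sphere (x = cos φ cos λ, y = cos φ sin λ, z = sin φ).
The central angle between the endpoints is δ = arccos(p₁·p₂) ≈ 0.819 rad (46.9°).
Interpolate at f = 0.79 with slerp weights a = sin((1−f)δ)/sin δ ≈ 0.234, b = sin(fδ)/sin δ ≈ 0.825.
p = a·p₁ + b·p₂ ≈ (-0.317, 0.946, 0.061); φ = arcsin(p_z) ≈ 3.51°, λ = atan2(p_y, p_x) ≈ 108.52°.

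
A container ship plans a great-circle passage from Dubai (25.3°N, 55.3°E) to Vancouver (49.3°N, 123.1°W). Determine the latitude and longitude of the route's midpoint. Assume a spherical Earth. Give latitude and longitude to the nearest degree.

≈ 78°N, 51°E

Write both endpoints as unit vectors p₁, p₂ with components (cos φ cos λ, cos φ sin λ, sin φ).
The central angle between the endpoints is δ = arccos(p₁·p₂) ≈ 1.839 rad (105.4°).
Interpolate at f = 1/2 with slerp weights a = sin((1−f)δ)/sin δ ≈ 0.825, b = sin(fδ)/sin δ ≈ 0.825.
p = a·p₁ + b·p₂ ≈ (0.131, 0.163, 0.978); φ = arcsin(p_z) ≈ 77.96°, λ = atan2(p_y, p_x) ≈ 51.17°.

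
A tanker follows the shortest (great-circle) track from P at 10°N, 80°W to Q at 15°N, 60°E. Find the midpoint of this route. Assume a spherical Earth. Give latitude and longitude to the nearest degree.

Convert each endpoint to a unit vector on the sphere (x = cos φ cos λ, y = cos φ sin λ, z = sin φ).
The central angle between the endpoints is δ = arccos(p₁·p₂) ≈ 2.324 rad (133.1°).
Interpolate at f = 1/2 with slerp weights a = sin((1−f)δ)/sin δ ≈ 1.257, b = sin(fδ)/sin δ ≈ 1.257.
p = a·p₁ + b·p₂ ≈ (0.822, -0.168, 0.544); φ = arcsin(p_z) ≈ 32.94°, λ = atan2(p_y, p_x) ≈ -11.52°.

≈ 33°N, 12°W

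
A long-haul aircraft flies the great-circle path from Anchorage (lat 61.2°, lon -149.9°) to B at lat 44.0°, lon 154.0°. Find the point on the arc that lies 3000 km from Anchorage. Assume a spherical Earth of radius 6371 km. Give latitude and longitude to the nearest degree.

From cos δ = sin φ₁ sin φ₂ + cos φ₁ cos φ₂ cos Δλ, the central angle is δ ≈ 0.640 rad (36.7°). The total great-circle distance is δ·R ≈ 0.640 × 6371 ≈ 4078 km, so the target fraction is f = 3000/4078 ≈ 0.736.
Interpolate at f ≈ 0.736 with slerp weights a = sin((1−f)δ)/sin δ ≈ 0.282, b = sin(fδ)/sin δ ≈ 0.760.
p = a·p₁ + b·p₂ ≈ (-0.609, 0.171, 0.775); φ = arcsin(p_z) ≈ 50.78°, λ = atan2(p_y, p_x) ≈ 164.27°.

≈ lat 51°, lon 164°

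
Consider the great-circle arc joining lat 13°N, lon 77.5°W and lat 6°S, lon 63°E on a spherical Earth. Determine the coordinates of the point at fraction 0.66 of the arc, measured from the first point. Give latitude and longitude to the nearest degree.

Convert each endpoint to a unit vector on the sphere (x = cos φ cos λ, y = cos φ sin λ, z = sin φ).
The central angle between the endpoints is δ = arccos(p₁·p₂) ≈ 2.452 rad (140.5°).
Interpolate at f = 0.66 with slerp weights a = sin((1−f)δ)/sin δ ≈ 1.163, b = sin(fδ)/sin δ ≈ 1.569.
p = a·p₁ + b·p₂ ≈ (0.954, 0.284, 0.098); φ = arcsin(p_z) ≈ 5.60°, λ = atan2(p_y, p_x) ≈ 16.59°.

≈ lat 6°N, lon 17°E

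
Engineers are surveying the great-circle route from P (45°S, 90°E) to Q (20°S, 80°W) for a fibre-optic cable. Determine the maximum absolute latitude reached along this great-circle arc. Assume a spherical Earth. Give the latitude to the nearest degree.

The great circle lies in the plane with unit normal n̂ = (p₁ × p₂)/|p₁ × p₂|.
Here n̂_z ≈ -0.127; the vertex latitude is φ_max = arccos|n̂_z| ≈ 82.7°.

≈ 83°S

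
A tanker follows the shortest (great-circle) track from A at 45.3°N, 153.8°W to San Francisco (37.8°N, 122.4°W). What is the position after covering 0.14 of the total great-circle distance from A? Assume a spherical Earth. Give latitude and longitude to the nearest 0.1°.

≈ 44.8°N, 149.0°W

The haversine formula gives a central angle δ ≈ 0.427 rad (24.5°) between the endpoints.
Interpolate at f = 0.14 with slerp weights a = sin((1−f)δ)/sin δ ≈ 0.867, b = sin(fδ)/sin δ ≈ 0.144.
p = a·p₁ + b·p₂ ≈ (-0.608, -0.365, 0.705); φ = arcsin(p_z) ≈ 44.80°, λ = atan2(p_y, p_x) ≈ -149.00°.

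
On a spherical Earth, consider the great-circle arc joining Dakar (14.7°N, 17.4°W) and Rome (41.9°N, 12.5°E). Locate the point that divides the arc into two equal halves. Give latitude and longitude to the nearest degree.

The haversine formula gives a central angle δ ≈ 0.654 rad (37.5°) between the endpoints.
Interpolate at f = 1/2 with slerp weights a = sin((1−f)δ)/sin δ ≈ 0.528, b = sin(fδ)/sin δ ≈ 0.528.
p = a·p₁ + b·p₂ ≈ (0.871, -0.068, 0.487); φ = arcsin(p_z) ≈ 29.12°, λ = atan2(p_y, p_x) ≈ -4.44°.

≈ 29°N, 4°W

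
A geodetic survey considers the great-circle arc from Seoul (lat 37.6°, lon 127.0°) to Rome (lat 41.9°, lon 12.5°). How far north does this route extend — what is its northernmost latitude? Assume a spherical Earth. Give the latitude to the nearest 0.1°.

The great circle lies in the plane with unit normal n̂ = (p₁ × p₂)/|p₁ × p₂|.
Here n̂_z ≈ -0.544; the vertex latitude is φ_max = arccos|n̂_z| ≈ 57.1°.
Check via Clairaut: cos φ_max = |cos φ₁| · sin C = cos(37.6°)·sin(43.4°) ≈ 0.544, again giving ≈ 57.1°.

≈ 57.1°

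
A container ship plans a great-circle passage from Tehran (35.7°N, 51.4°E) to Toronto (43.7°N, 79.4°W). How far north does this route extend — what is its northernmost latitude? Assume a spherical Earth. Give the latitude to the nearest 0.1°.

≈ 63.6°N

The great circle lies in the plane with unit normal n̂ = (p₁ × p₂)/|p₁ × p₂|.
Here n̂_z ≈ -0.445; the vertex latitude is φ_max = arccos|n̂_z| ≈ 63.6°.
Check via Clairaut: cos φ_max = |cos φ₁| · sin C = cos(35.7°)·sin(33.2°) ≈ 0.445, again giving ≈ 63.6°.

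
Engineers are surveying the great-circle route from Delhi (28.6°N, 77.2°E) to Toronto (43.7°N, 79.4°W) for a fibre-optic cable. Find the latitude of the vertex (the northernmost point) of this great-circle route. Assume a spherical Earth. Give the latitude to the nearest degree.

The great circle lies in the plane with unit normal n̂ = (p₁ × p₂)/|p₁ × p₂|.
Here n̂_z ≈ -0.260; the vertex latitude is φ_max = arccos|n̂_z| ≈ 74.9°.
Check via Clairaut: cos φ_max = |cos φ₁| · sin C = cos(28.6°)·sin(17.3°) ≈ 0.260, again giving ≈ 74.9°.

≈ 75°N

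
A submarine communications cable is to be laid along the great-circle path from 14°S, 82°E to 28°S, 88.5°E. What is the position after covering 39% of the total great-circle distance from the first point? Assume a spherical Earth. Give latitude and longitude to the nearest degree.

≈ 19°S, 84°E

The haversine formula gives a central angle δ ≈ 0.266 rad (15.2°) between the endpoints.
Interpolate at f = 0.39 with slerp weights a = sin((1−f)δ)/sin δ ≈ 0.615, b = sin(fδ)/sin δ ≈ 0.394.
p = a·p₁ + b·p₂ ≈ (0.092, 0.938, -0.334); φ = arcsin(p_z) ≈ -19.49°, λ = atan2(p_y, p_x) ≈ 84.39°.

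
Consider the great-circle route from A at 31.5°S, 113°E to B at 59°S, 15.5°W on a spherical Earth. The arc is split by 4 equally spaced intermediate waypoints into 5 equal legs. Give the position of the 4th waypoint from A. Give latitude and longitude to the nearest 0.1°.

The haversine formula gives a central angle δ ≈ 1.395 rad (80.0°) between the endpoints.
Interpolate at f = 4/5 with slerp weights a = sin((1−f)δ)/sin δ ≈ 0.280, b = sin(fδ)/sin δ ≈ 0.912.
p = a·p₁ + b·p₂ ≈ (0.360, 0.094, -0.928); φ = arcsin(p_z) ≈ -68.18°, λ = atan2(p_y, p_x) ≈ 14.64°.

≈ 68.2°S, 14.6°E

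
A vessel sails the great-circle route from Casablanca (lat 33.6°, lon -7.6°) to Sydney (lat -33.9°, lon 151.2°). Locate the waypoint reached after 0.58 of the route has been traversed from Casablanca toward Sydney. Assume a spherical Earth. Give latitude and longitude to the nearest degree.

≈ lat -8°, lon 82°

From cos δ = sin φ₁ sin φ₂ + cos φ₁ cos φ₂ cos Δλ, the central angle is δ ≈ 2.834 rad (162.4°).
Interpolate at f = 0.58 with slerp weights a = sin((1−f)δ)/sin δ ≈ 3.071, b = sin(fδ)/sin δ ≈ 3.299.
p = a·p₁ + b·p₂ ≈ (0.136, 0.981, -0.140); φ = arcsin(p_z) ≈ -8.06°, λ = atan2(p_y, p_x) ≈ 82.09°.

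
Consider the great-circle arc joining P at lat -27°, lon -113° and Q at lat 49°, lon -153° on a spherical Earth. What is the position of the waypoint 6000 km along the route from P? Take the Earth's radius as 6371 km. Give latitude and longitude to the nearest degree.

Convert each endpoint to a unit vector on the sphere (x = cos φ cos λ, y = cos φ sin λ, z = sin φ).
The central angle between the endpoints is δ = arccos(p₁·p₂) ≈ 1.465 rad (84.0°). The total great-circle distance is δ·R ≈ 1.465 × 6371 ≈ 9336 km, so the target fraction is f = 6000/9336 ≈ 0.643.
Interpolate at f ≈ 0.643 with slerp weights a = sin((1−f)δ)/sin δ ≈ 0.503, b = sin(fδ)/sin δ ≈ 0.813.
p = a·p₁ + b·p₂ ≈ (-0.650, -0.655, 0.385); φ = arcsin(p_z) ≈ 22.67°, λ = atan2(p_y, p_x) ≈ -134.81°.

≈ lat 23°, lon -135°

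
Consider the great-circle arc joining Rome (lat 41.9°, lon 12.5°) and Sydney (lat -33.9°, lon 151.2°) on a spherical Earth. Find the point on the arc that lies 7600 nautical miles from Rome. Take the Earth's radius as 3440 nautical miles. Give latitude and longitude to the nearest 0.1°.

≈ lat -23.4°, lon 131.5°

Convert each endpoint to a unit vector on the sphere (x = cos φ cos λ, y = cos φ sin λ, z = sin φ).
The central angle between the endpoints is δ = arccos(p₁·p₂) ≈ 2.562 rad (146.8°). The total great-circle distance is δ·R ≈ 2.562 × 3440 ≈ 8813 nmi, so the target fraction is f = 7600/8813 ≈ 0.862.
Interpolate at f ≈ 0.862 with slerp weights a = sin((1−f)δ)/sin δ ≈ 0.630, b = sin(fδ)/sin δ ≈ 1.466.
p = a·p₁ + b·p₂ ≈ (-0.608, 0.688, -0.397); φ = arcsin(p_z) ≈ -23.37°, λ = atan2(p_y, p_x) ≈ 131.49°.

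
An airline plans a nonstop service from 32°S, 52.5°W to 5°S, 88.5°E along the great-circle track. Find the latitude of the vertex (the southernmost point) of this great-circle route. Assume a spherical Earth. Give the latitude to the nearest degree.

≈ 48°S

The great circle lies in the plane with unit normal n̂ = (p₁ × p₂)/|p₁ × p₂|.
Here n̂_z ≈ +0.671; the vertex latitude is φ_max = arccos|n̂_z| ≈ 47.8°.
Check via Clairaut: cos φ_max = |cos φ₁| · sin C = cos(32.0°)·sin(127.7°) ≈ 0.671, again giving ≈ 47.8°.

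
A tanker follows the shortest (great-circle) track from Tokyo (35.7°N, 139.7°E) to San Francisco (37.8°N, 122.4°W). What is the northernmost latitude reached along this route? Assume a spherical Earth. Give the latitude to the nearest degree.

≈ 49°N

The great circle lies in the plane with unit normal n̂ = (p₁ × p₂)/|p₁ × p₂|.
Here n̂_z ≈ +0.660; the vertex latitude is φ_max = arccos|n̂_z| ≈ 48.7°.
Check via Clairaut: cos φ_max = |cos φ₁| · sin C = cos(35.7°)·sin(54.4°) ≈ 0.660, again giving ≈ 48.7°.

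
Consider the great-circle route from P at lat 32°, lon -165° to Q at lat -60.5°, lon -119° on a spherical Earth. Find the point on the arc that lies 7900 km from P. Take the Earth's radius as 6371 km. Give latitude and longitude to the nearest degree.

From cos δ = sin φ₁ sin φ₂ + cos φ₁ cos φ₂ cos Δλ, the central angle is δ ≈ 1.743 rad (99.9°). The total great-circle distance is δ·R ≈ 1.743 × 6371 ≈ 11103 km, so the target fraction is f = 7900/11103 ≈ 0.712.
Interpolate at f ≈ 0.712 with slerp weights a = sin((1−f)δ)/sin δ ≈ 0.489, b = sin(fδ)/sin δ ≈ 0.960.
p = a·p₁ + b·p₂ ≈ (-0.630, -0.521, -0.576); φ = arcsin(p_z) ≈ -35.19°, λ = atan2(p_y, p_x) ≈ -140.41°.

≈ lat -35°, lon -140°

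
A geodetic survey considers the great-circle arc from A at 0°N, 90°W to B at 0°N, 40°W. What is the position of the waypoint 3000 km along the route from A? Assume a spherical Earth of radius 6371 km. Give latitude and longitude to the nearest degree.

≈ 0°N, 63°W

From cos δ = sin φ₁ sin φ₂ + cos φ₁ cos φ₂ cos Δλ, the central angle is δ ≈ 0.873 rad (50.0°). The total great-circle distance is δ·R ≈ 0.873 × 6371 ≈ 5560 km, so the target fraction is f = 3000/5560 ≈ 0.540.
Interpolate at f ≈ 0.540 with slerp weights a = sin((1−f)δ)/sin δ ≈ 0.510, b = sin(fδ)/sin δ ≈ 0.592.
p = a·p₁ + b·p₂ ≈ (0.454, -0.891, 0.000); φ = arcsin(p_z) ≈ 0.00°, λ = atan2(p_y, p_x) ≈ -63.02°.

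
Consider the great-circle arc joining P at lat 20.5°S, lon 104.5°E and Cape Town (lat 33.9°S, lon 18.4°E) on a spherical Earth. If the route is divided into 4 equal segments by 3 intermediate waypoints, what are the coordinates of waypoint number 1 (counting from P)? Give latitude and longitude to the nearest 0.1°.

≈ lat 29.3°S, lon 86.0°E

From cos δ = sin φ₁ sin φ₂ + cos φ₁ cos φ₂ cos Δλ, the central angle is δ ≈ 1.320 rad (75.6°).
Interpolate at f = 1/4 with slerp weights a = sin((1−f)δ)/sin δ ≈ 0.863, b = sin(fδ)/sin δ ≈ 0.335.
p = a·p₁ + b·p₂ ≈ (0.061, 0.870, -0.489); φ = arcsin(p_z) ≈ -29.26°, λ = atan2(p_y, p_x) ≈ 85.99°.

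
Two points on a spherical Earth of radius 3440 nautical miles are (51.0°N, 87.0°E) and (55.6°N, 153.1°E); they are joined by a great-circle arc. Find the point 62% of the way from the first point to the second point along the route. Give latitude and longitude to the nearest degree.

Convert each endpoint to a unit vector on the sphere (x = cos φ cos λ, y = cos φ sin λ, z = sin φ).
The central angle between the endpoints is δ = arccos(p₁·p₂) ≈ 0.668 rad (38.3°).
Interpolate at f = 0.62 with slerp weights a = sin((1−f)δ)/sin δ ≈ 0.405, b = sin(fδ)/sin δ ≈ 0.650.
p = a·p₁ + b·p₂ ≈ (-0.314, 0.421, 0.851); φ = arcsin(p_z) ≈ 58.33°, λ = atan2(p_y, p_x) ≈ 126.73°.

≈ (58°N, 127°E)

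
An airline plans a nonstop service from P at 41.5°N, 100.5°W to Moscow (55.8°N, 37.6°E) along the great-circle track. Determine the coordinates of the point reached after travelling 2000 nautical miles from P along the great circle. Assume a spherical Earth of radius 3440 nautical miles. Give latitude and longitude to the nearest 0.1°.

Convert each endpoint to a unit vector on the sphere (x = cos φ cos λ, y = cos φ sin λ, z = sin φ).
The central angle between the endpoints is δ = arccos(p₁·p₂) ≈ 1.334 rad (76.4°). The total great-circle distance is δ·R ≈ 1.334 × 3440 ≈ 4589 nmi, so the target fraction is f = 2000/4589 ≈ 0.436.
Interpolate at f ≈ 0.436 with slerp weights a = sin((1−f)δ)/sin δ ≈ 0.703, b = sin(fδ)/sin δ ≈ 0.565.
p = a·p₁ + b·p₂ ≈ (0.156, -0.324, 0.933); φ = arcsin(p_z) ≈ 68.93°, λ = atan2(p_y, p_x) ≈ -64.34°.

≈ 68.9°N, 64.3°W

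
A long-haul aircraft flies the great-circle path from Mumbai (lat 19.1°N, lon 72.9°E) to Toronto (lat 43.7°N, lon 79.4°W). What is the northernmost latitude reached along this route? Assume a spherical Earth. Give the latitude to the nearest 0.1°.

≈ 69.9°N

The great circle lies in the plane with unit normal n̂ = (p₁ × p₂)/|p₁ × p₂|.
Here n̂_z ≈ -0.343; the vertex latitude is φ_max = arccos|n̂_z| ≈ 69.9°.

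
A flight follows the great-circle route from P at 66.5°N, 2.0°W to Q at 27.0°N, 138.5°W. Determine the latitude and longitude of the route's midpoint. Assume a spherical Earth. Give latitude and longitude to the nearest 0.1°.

≈ 64.2°N, 114.0°W

The haversine formula gives a central angle δ ≈ 1.412 rad (80.9°) between the endpoints.
Interpolate at f = 1/2 with slerp weights a = sin((1−f)δ)/sin δ ≈ 0.657, b = sin(fδ)/sin δ ≈ 0.657.
p = a·p₁ + b·p₂ ≈ (-0.177, -0.397, 0.901); φ = arcsin(p_z) ≈ 64.25°, λ = atan2(p_y, p_x) ≈ -113.98°.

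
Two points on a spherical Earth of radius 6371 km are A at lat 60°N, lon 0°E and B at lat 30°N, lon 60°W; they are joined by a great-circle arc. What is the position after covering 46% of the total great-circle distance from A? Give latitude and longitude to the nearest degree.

≈ lat 50°N, lon 36°W

Write both endpoints as unit vectors p₁, p₂ with components (cos φ cos λ, cos φ sin λ, sin φ).
The central angle between the endpoints is δ = arccos(p₁·p₂) ≈ 0.864 rad (49.5°).
Interpolate at f = 0.46 with slerp weights a = sin((1−f)δ)/sin δ ≈ 0.591, b = sin(fδ)/sin δ ≈ 0.509.
p = a·p₁ + b·p₂ ≈ (0.516, -0.382, 0.767); φ = arcsin(p_z) ≈ 50.06°, λ = atan2(p_y, p_x) ≈ -36.49°.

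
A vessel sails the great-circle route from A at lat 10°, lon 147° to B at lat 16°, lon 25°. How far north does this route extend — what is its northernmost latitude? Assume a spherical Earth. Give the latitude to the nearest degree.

≈ 26°

The great circle lies in the plane with unit normal n̂ = (p₁ × p₂)/|p₁ × p₂|.
Here n̂_z ≈ -0.901; the vertex latitude is φ_max = arccos|n̂_z| ≈ 25.7°.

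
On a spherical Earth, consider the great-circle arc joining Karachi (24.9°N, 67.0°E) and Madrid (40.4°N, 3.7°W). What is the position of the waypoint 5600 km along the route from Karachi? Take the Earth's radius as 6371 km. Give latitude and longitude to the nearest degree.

≈ (41°N, 9°E)

Convert each endpoint to a unit vector on the sphere (x = cos φ cos λ, y = cos φ sin λ, z = sin φ).
The central angle between the endpoints is δ = arccos(p₁·p₂) ≈ 1.046 rad (59.9°). The total great-circle distance is δ·R ≈ 1.046 × 6371 ≈ 6663 km, so the target fraction is f = 5600/6663 ≈ 0.840.
Interpolate at f ≈ 0.840 with slerp weights a = sin((1−f)δ)/sin δ ≈ 0.192, b = sin(fδ)/sin δ ≈ 0.890.
p = a·p₁ + b·p₂ ≈ (0.744, 0.117, 0.658); φ = arcsin(p_z) ≈ 41.12°, λ = atan2(p_y, p_x) ≈ 8.90°.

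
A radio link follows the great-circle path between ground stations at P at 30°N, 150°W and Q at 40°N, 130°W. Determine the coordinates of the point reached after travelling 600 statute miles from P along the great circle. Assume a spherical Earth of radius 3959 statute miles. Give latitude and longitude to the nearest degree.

Write both endpoints as unit vectors p₁, p₂ with components (cos φ cos λ, cos φ sin λ, sin φ).
The central angle between the endpoints is δ = arccos(p₁·p₂) ≈ 0.334 rad (19.1°). The total great-circle distance is δ·R ≈ 0.334 × 3959 ≈ 1322 mi, so the target fraction is f = 600/1322 ≈ 0.454.
Interpolate at f ≈ 0.454 with slerp weights a = sin((1−f)δ)/sin δ ≈ 0.553, b = sin(fδ)/sin δ ≈ 0.461.
p = a·p₁ + b·p₂ ≈ (-0.642, -0.510, 0.573); φ = arcsin(p_z) ≈ 34.94°, λ = atan2(p_y, p_x) ≈ -141.53°.

≈ 35°N, 142°W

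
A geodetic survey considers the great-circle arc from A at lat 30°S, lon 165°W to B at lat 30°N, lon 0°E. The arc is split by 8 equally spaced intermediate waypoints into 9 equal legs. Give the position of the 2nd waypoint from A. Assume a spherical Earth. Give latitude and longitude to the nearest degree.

Write both endpoints as unit vectors p₁, p₂ with components (cos φ cos λ, cos φ sin λ, sin φ).
The central angle between the endpoints is δ = arccos(p₁·p₂) ≈ 2.915 rad (167.0°).
Interpolate at f = 2/9 with slerp weights a = sin((1−f)δ)/sin δ ≈ 3.415, b = sin(fδ)/sin δ ≈ 2.686.
p = a·p₁ + b·p₂ ≈ (-0.530, -0.765, -0.364); φ = arcsin(p_z) ≈ -21.37°, λ = atan2(p_y, p_x) ≈ -124.72°.

≈ lat 21°S, lon 125°W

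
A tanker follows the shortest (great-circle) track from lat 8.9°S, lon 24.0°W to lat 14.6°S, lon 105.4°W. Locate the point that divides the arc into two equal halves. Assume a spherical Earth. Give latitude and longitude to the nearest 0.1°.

Write both endpoints as unit vectors p₁, p₂ with components (cos φ cos λ, cos φ sin λ, sin φ).
The central angle between the endpoints is δ = arccos(p₁·p₂) ≈ 1.388 rad (79.5°).
Interpolate at f = 1/2 with slerp weights a = sin((1−f)δ)/sin δ ≈ 0.650, b = sin(fδ)/sin δ ≈ 0.650.
p = a·p₁ + b·p₂ ≈ (0.420, -0.868, -0.265); φ = arcsin(p_z) ≈ -15.34°, λ = atan2(p_y, p_x) ≈ -64.19°.

≈ lat 15.3°S, lon 64.2°W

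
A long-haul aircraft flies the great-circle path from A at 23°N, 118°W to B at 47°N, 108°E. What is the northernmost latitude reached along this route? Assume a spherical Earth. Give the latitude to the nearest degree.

≈ 63°N

The great circle lies in the plane with unit normal n̂ = (p₁ × p₂)/|p₁ × p₂|.
Here n̂_z ≈ -0.457; the vertex latitude is φ_max = arccos|n̂_z| ≈ 62.8°.
Check via Clairaut: cos φ_max = |cos φ₁| · sin C = cos(23.0°)·sin(29.8°) ≈ 0.457, again giving ≈ 62.8°.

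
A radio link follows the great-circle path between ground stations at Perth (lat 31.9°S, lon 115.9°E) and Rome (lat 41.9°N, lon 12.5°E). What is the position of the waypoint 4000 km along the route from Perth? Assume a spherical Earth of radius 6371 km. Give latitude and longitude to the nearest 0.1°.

≈ lat 8.8°S, lon 86.1°E

Write both endpoints as unit vectors p₁, p₂ with components (cos φ cos λ, cos φ sin λ, sin φ).
The central angle between the endpoints is δ = arccos(p₁·p₂) ≈ 2.094 rad (120.0°). The total great-circle distance is δ·R ≈ 2.094 × 6371 ≈ 13339 km, so the target fraction is f = 4000/13339 ≈ 0.300.
Interpolate at f ≈ 0.300 with slerp weights a = sin((1−f)δ)/sin δ ≈ 1.148, b = sin(fδ)/sin δ ≈ 0.678.
p = a·p₁ + b·p₂ ≈ (0.067, 0.986, -0.154); φ = arcsin(p_z) ≈ -8.85°, λ = atan2(p_y, p_x) ≈ 86.11°.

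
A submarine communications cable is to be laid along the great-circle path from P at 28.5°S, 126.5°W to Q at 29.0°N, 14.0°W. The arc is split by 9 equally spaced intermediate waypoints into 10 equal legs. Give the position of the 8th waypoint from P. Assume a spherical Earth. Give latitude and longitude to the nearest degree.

From cos δ = sin φ₁ sin φ₂ + cos φ₁ cos φ₂ cos Δλ, the central angle is δ ≈ 2.124 rad (121.7°).
Interpolate at f = 8/10 with slerp weights a = sin((1−f)δ)/sin δ ≈ 0.484, b = sin(fδ)/sin δ ≈ 1.166.
p = a·p₁ + b·p₂ ≈ (0.736, -0.589, 0.334); φ = arcsin(p_z) ≈ 19.51°, λ = atan2(p_y, p_x) ≈ -38.66°.

≈ 20°N, 39°W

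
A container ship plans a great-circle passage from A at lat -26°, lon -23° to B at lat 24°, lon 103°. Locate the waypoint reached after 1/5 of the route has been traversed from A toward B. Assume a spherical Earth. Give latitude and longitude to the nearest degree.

Convert each endpoint to a unit vector on the sphere (x = cos φ cos λ, y = cos φ sin λ, z = sin φ).
The central angle between the endpoints is δ = arccos(p₁·p₂) ≈ 2.293 rad (131.4°).
Interpolate at f = 1/5 with slerp weights a = sin((1−f)δ)/sin δ ≈ 1.287, b = sin(fδ)/sin δ ≈ 0.590.
p = a·p₁ + b·p₂ ≈ (0.943, 0.073, -0.324); φ = arcsin(p_z) ≈ -18.91°, λ = atan2(p_y, p_x) ≈ 4.44°.

≈ lat -19°, lon 4°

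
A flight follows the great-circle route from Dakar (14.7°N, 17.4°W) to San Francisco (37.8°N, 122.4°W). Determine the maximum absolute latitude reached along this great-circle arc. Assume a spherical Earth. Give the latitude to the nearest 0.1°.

≈ 42.4°N

The great circle lies in the plane with unit normal n̂ = (p₁ × p₂)/|p₁ × p₂|.
Here n̂_z ≈ -0.739; the vertex latitude is φ_max = arccos|n̂_z| ≈ 42.4°.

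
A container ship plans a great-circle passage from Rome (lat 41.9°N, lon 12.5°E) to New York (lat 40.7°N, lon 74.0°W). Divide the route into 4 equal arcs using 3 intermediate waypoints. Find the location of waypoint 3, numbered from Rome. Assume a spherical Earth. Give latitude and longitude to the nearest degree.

Convert each endpoint to a unit vector on the sphere (x = cos φ cos λ, y = cos φ sin λ, z = sin φ).
The central angle between the endpoints is δ = arccos(p₁·p₂) ≈ 1.082 rad (62.0°).
Interpolate at f = 3/4 with slerp weights a = sin((1−f)δ)/sin δ ≈ 0.303, b = sin(fδ)/sin δ ≈ 0.821.
p = a·p₁ + b·p₂ ≈ (0.392, -0.550, 0.738); φ = arcsin(p_z) ≈ 47.54°, λ = atan2(p_y, p_x) ≈ -54.55°.

≈ lat 48°N, lon 55°W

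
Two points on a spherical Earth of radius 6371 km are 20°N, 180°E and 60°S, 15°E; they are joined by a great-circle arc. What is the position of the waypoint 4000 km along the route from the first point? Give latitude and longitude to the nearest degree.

Write both endpoints as unit vectors p₁, p₂ with components (cos φ cos λ, cos φ sin λ, sin φ).
The central angle between the endpoints is δ = arccos(p₁·p₂) ≈ 2.419 rad (138.6°). The total great-circle distance is δ·R ≈ 2.419 × 6371 ≈ 15411 km, so the target fraction is f = 4000/15411 ≈ 0.260.
Interpolate at f ≈ 0.260 with slerp weights a = sin((1−f)δ)/sin δ ≈ 1.475, b = sin(fδ)/sin δ ≈ 0.888.
p = a·p₁ + b·p₂ ≈ (-0.958, 0.115, -0.265); φ = arcsin(p_z) ≈ -15.34°, λ = atan2(p_y, p_x) ≈ 173.16°.

≈ 15°S, 173°E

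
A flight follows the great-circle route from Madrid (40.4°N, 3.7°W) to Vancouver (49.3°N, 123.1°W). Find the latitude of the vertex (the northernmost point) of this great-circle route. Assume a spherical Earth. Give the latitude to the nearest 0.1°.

The great circle lies in the plane with unit normal n̂ = (p₁ × p₂)/|p₁ × p₂|.
Here n̂_z ≈ -0.447; the vertex latitude is φ_max = arccos|n̂_z| ≈ 63.5°.

≈ 63.5°N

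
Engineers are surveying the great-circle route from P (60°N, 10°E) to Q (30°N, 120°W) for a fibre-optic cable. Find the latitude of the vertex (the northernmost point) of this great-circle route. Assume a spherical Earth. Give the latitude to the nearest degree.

The great circle lies in the plane with unit normal n̂ = (p₁ × p₂)/|p₁ × p₂|.
Here n̂_z ≈ -0.336; the vertex latitude is φ_max = arccos|n̂_z| ≈ 70.4°.
Check via Clairaut: cos φ_max = |cos φ₁| · sin C = cos(60.0°)·sin(42.2°) ≈ 0.336, again giving ≈ 70.4°.

≈ 70°N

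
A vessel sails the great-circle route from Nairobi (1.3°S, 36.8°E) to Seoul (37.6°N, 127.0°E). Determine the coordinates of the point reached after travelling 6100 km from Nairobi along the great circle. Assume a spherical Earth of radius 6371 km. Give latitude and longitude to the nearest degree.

≈ 29°N, 85°E

From cos δ = sin φ₁ sin φ₂ + cos φ₁ cos φ₂ cos Δλ, the central angle is δ ≈ 1.587 rad (91.0°). The total great-circle distance is δ·R ≈ 1.587 × 6371 ≈ 10113 km, so the target fraction is f = 6100/10113 ≈ 0.603.
Interpolate at f ≈ 0.603 with slerp weights a = sin((1−f)δ)/sin δ ≈ 0.589, b = sin(fδ)/sin δ ≈ 0.818.
p = a·p₁ + b·p₂ ≈ (0.082, 0.870, 0.486); φ = arcsin(p_z) ≈ 29.05°, λ = atan2(p_y, p_x) ≈ 84.64°.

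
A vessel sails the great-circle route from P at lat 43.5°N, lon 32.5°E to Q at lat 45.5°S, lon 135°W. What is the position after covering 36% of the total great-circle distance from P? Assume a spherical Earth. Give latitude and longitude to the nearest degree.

≈ lat 8°N, lon 26°W

Convert each endpoint to a unit vector on the sphere (x = cos φ cos λ, y = cos φ sin λ, z = sin φ).
The central angle between the endpoints is δ = arccos(p₁·p₂) ≈ 2.982 rad (170.9°).
Interpolate at f = 0.36 with slerp weights a = sin((1−f)δ)/sin δ ≈ 5.948, b = sin(fδ)/sin δ ≈ 5.541.
p = a·p₁ + b·p₂ ≈ (0.892, -0.428, 0.142); φ = arcsin(p_z) ≈ 8.17°, λ = atan2(p_y, p_x) ≈ -25.63°.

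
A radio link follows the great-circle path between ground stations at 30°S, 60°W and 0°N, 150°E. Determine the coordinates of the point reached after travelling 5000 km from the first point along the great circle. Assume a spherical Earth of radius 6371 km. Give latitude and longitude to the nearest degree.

The haversine formula gives a central angle δ ≈ 2.419 rad (138.6°) between the endpoints. The total great-circle distance is δ·R ≈ 2.419 × 6371 ≈ 15411 km, so the target fraction is f = 5000/15411 ≈ 0.324.
Interpolate at f ≈ 0.324 with slerp weights a = sin((1−f)δ)/sin δ ≈ 1.509, b = sin(fδ)/sin δ ≈ 1.068.
p = a·p₁ + b·p₂ ≈ (-0.272, -0.597, -0.754); φ = arcsin(p_z) ≈ -48.97°, λ = atan2(p_y, p_x) ≈ -114.47°.

≈ 49°S, 114°W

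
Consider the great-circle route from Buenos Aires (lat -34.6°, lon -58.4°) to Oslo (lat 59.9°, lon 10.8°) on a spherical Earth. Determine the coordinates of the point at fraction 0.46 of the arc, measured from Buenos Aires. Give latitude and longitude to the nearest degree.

≈ lat 11°, lon -35°

Convert each endpoint to a unit vector on the sphere (x = cos φ cos λ, y = cos φ sin λ, z = sin φ).
The central angle between the endpoints is δ = arccos(p₁·p₂) ≈ 1.923 rad (110.2°).
Interpolate at f = 0.46 with slerp weights a = sin((1−f)δ)/sin δ ≈ 0.918, b = sin(fδ)/sin δ ≈ 0.824.
p = a·p₁ + b·p₂ ≈ (0.802, -0.566, 0.192); φ = arcsin(p_z) ≈ 11.06°, λ = atan2(p_y, p_x) ≈ -35.22°.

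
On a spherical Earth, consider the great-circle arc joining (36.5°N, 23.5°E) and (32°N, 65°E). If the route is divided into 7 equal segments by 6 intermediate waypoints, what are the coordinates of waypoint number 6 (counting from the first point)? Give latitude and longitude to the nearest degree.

From cos δ = sin φ₁ sin φ₂ + cos φ₁ cos φ₂ cos Δλ, the central angle is δ ≈ 0.599 rad (34.3°).
Interpolate at f = 6/7 with slerp weights a = sin((1−f)δ)/sin δ ≈ 0.152, b = sin(fδ)/sin δ ≈ 0.871.
p = a·p₁ + b·p₂ ≈ (0.424, 0.718, 0.552); φ = arcsin(p_z) ≈ 33.49°, λ = atan2(p_y, p_x) ≈ 59.44°.

≈ (33°N, 59°E)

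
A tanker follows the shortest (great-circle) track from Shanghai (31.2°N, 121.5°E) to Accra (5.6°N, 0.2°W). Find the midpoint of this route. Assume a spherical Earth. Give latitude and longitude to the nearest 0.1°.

≈ 34.1°N, 52.9°E

The haversine formula gives a central angle δ ≈ 1.979 rad (113.4°) between the endpoints.
Interpolate at f = 1/2 with slerp weights a = sin((1−f)δ)/sin δ ≈ 0.910, b = sin(fδ)/sin δ ≈ 0.910.
p = a·p₁ + b·p₂ ≈ (0.499, 0.661, 0.560); φ = arcsin(p_z) ≈ 34.09°, λ = atan2(p_y, p_x) ≈ 52.93°.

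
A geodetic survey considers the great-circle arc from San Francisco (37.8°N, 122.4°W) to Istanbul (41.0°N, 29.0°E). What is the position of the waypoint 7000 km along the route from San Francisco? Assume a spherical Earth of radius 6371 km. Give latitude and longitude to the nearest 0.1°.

≈ 69.1°N, 7.7°W

From cos δ = sin φ₁ sin φ₂ + cos φ₁ cos φ₂ cos Δλ, the central angle is δ ≈ 1.693 rad (97.0°). The total great-circle distance is δ·R ≈ 1.693 × 6371 ≈ 10783 km, so the target fraction is f = 7000/10783 ≈ 0.649.
Interpolate at f ≈ 0.649 with slerp weights a = sin((1−f)δ)/sin δ ≈ 0.564, b = sin(fδ)/sin δ ≈ 0.897.
p = a·p₁ + b·p₂ ≈ (0.354, -0.048, 0.934); φ = arcsin(p_z) ≈ 69.10°, λ = atan2(p_y, p_x) ≈ -7.70°.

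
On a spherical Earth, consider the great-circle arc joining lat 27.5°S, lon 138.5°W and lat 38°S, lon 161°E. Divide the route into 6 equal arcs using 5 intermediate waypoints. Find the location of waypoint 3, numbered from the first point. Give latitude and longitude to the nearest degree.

Write both endpoints as unit vectors p₁, p₂ with components (cos φ cos λ, cos φ sin λ, sin φ).
The central angle between the endpoints is δ = arccos(p₁·p₂) ≈ 0.891 rad (51.1°).
Interpolate at f = 3/6 with slerp weights a = sin((1−f)δ)/sin δ ≈ 0.554, b = sin(fδ)/sin δ ≈ 0.554.
p = a·p₁ + b·p₂ ≈ (-0.781, -0.184, -0.597); φ = arcsin(p_z) ≈ -36.66°, λ = atan2(p_y, p_x) ≈ -166.78°.

≈ lat 37°S, lon 167°W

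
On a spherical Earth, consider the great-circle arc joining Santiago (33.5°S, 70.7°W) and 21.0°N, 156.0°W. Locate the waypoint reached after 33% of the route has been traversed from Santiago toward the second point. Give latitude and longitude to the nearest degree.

≈ 18°S, 103°W

Convert each endpoint to a unit vector on the sphere (x = cos φ cos λ, y = cos φ sin λ, z = sin φ).
The central angle between the endpoints is δ = arccos(p₁·p₂) ≈ 1.705 rad (97.7°).
Interpolate at f = 0.33 with slerp weights a = sin((1−f)δ)/sin δ ≈ 0.918, b = sin(fδ)/sin δ ≈ 0.538.
p = a·p₁ + b·p₂ ≈ (-0.206, -0.927, -0.314); φ = arcsin(p_z) ≈ -18.28°, λ = atan2(p_y, p_x) ≈ -102.54°.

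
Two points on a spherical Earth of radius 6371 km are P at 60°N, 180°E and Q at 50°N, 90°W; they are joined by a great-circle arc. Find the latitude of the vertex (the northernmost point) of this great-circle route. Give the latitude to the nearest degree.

The great circle lies in the plane with unit normal n̂ = (p₁ × p₂)/|p₁ × p₂|.
Here n̂_z ≈ +0.430; the vertex latitude is φ_max = arccos|n̂_z| ≈ 64.6°.
Check via Clairaut: cos φ_max = |cos φ₁| · sin C = cos(60.0°)·sin(59.2°) ≈ 0.430, again giving ≈ 64.6°.

≈ 65°N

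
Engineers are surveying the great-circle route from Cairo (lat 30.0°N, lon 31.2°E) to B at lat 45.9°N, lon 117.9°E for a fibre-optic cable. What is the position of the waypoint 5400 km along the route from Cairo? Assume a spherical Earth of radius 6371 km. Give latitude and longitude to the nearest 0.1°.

Write both endpoints as unit vectors p₁, p₂ with components (cos φ cos λ, cos φ sin λ, sin φ).
The central angle between the endpoints is δ = arccos(p₁·p₂) ≈ 1.166 rad (66.8°). The total great-circle distance is δ·R ≈ 1.166 × 6371 ≈ 7429 km, so the target fraction is f = 5400/7429 ≈ 0.727.
Interpolate at f ≈ 0.727 with slerp weights a = sin((1−f)δ)/sin δ ≈ 0.341, b = sin(fδ)/sin δ ≈ 0.816.
p = a·p₁ + b·p₂ ≈ (-0.013, 0.654, 0.756); φ = arcsin(p_z) ≈ 49.11°, λ = atan2(p_y, p_x) ≈ 91.16°.

≈ lat 49.1°N, lon 91.2°E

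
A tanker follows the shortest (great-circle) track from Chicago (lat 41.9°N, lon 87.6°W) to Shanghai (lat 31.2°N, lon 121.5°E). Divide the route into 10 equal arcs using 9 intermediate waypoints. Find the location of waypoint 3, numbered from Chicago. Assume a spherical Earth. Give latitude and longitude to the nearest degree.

≈ lat 67°N, lon 121°W

Convert each endpoint to a unit vector on the sphere (x = cos φ cos λ, y = cos φ sin λ, z = sin φ).
The central angle between the endpoints is δ = arccos(p₁·p₂) ≈ 1.783 rad (102.1°).
Interpolate at f = 3/10 with slerp weights a = sin((1−f)δ)/sin δ ≈ 0.970, b = sin(fδ)/sin δ ≈ 0.521.
p = a·p₁ + b·p₂ ≈ (-0.203, -0.341, 0.918); φ = arcsin(p_z) ≈ 66.62°, λ = atan2(p_y, p_x) ≈ -120.73°.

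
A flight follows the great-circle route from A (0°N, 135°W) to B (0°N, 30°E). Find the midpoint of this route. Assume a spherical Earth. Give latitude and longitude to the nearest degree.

Write both endpoints as unit vectors p₁, p₂ with components (cos φ cos λ, cos φ sin λ, sin φ).
The central angle between the endpoints is δ = arccos(p₁·p₂) ≈ 2.880 rad (165.0°).
Interpolate at f = 1/2 with slerp weights a = sin((1−f)δ)/sin δ ≈ 3.831, b = sin(fδ)/sin δ ≈ 3.831.
p = a·p₁ + b·p₂ ≈ (0.609, -0.793, 0.000); φ = arcsin(p_z) ≈ 0.00°, λ = atan2(p_y, p_x) ≈ -52.50°.

≈ (0°N, 52°W)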